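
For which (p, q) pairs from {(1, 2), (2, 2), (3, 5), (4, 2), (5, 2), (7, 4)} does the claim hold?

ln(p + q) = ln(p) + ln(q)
(2, 2)

Testing each pair:
(1, 2): LHS = ln(3) ≈ 1.099, RHS = ln(2) ≈ 0.6931 → fails
(2, 2): LHS = ln(4) ≈ 1.386, RHS = 2·ln(2) ≈ 1.386 → holds
(3, 5): LHS = ln(8) ≈ 2.079, RHS = ln(3) + ln(5) ≈ 2.708 → fails
(4, 2): LHS = ln(6) ≈ 1.792, RHS = ln(2) + ln(4) ≈ 2.079 → fails
(5, 2): LHS = ln(7) ≈ 1.946, RHS = ln(2) + ln(5) ≈ 2.303 → fails
(7, 4): LHS = ln(11) ≈ 2.398, RHS = ln(4) + ln(7) ≈ 3.332 → fails

1 of 6 pairs satisfies the claim.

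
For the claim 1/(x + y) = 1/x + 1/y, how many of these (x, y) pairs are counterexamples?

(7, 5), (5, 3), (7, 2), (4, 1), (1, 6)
5

Testing each pair:
(7, 5): LHS = 1/12, RHS = 12/35 → counterexample
(5, 3): LHS = 1/8, RHS = 8/15 → counterexample
(7, 2): LHS = 1/9, RHS = 9/14 → counterexample
(4, 1): LHS = 1/5, RHS = 5/4 → counterexample
(1, 6): LHS = 1/7, RHS = 7/6 → counterexample

That makes 5 counterexamples.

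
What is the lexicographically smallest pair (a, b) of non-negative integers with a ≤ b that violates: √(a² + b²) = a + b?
(a, b) = (1, 1)

Substituting (1, 1) into the claim:
LHS = √(1² + 1²) = √(2) ≈ 1.414
RHS = 1 + 1 = 2

Since LHS ≠ RHS, this pair disproves the claim, and no lexicographically smaller pair (a ≤ b, non-negative integers) does.

For instance (4, 4) is also a counterexample (LHS = 4·√(2) ≈ 5.657, RHS = 8), but it's lexicographically larger.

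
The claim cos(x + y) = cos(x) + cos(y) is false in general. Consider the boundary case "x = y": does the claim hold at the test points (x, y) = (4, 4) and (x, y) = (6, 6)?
At (4, 4): LHS = cos(8) ≈ -0.1455 ≠ RHS = 2·cos(4) ≈ -1.307
At (6, 6): LHS = cos(12) ≈ 0.8439 ≠ RHS = 2·cos(6) ≈ 1.92

Answer: No, fails at both test points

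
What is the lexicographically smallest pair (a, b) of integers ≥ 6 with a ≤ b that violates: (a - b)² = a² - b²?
At (6, 6): both sides equal 0, so it holds there.

Substituting (6, 7) into the claim:
LHS = (6 - 7)² = 1
RHS = 6² - 7² = -13

Since LHS ≠ RHS, this pair disproves the claim, and no lexicographically smaller pair (a ≤ b, integers ≥ 6) does.

For instance (6, 12) is also a counterexample (LHS = 36, RHS = -108), but it's lexicographically larger.

Answer: (a, b) = (6, 7)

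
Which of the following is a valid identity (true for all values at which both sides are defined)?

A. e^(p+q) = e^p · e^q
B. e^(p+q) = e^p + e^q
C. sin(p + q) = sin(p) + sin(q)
A: holds — e.g. at (6, 7), both sides equal e^13 ≈ 442413.4.
B: fails at (2, 5) — LHS = e^7 ≈ 1097, RHS = e^2 + e^5 ≈ 155.8.
C: fails at (4, 5) — LHS = sin(9) ≈ 0.4121, RHS = sin(5) + sin(4) ≈ -1.716.

Answer: A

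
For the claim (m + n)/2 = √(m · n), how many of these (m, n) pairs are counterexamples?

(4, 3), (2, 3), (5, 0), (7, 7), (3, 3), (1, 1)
3

Testing each pair:
(4, 3): LHS = 7/2, RHS = 2·√(3) ≈ 3.464 → counterexample
(2, 3): LHS = 5/2, RHS = √(6) ≈ 2.449 → counterexample
(5, 0): LHS = 5/2, RHS = 0 → counterexample
(7, 7): LHS = 7, RHS = 7 → satisfies claim
(3, 3): LHS = 3, RHS = 3 → satisfies claim
(1, 1): LHS = 1, RHS = 1 → satisfies claim

That makes 3 counterexamples.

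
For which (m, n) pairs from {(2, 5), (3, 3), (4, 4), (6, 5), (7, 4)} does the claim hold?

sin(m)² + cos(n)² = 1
(3, 3), (4, 4)

Testing each pair:
(2, 5): LHS = cos(5)² + sin(2)² ≈ 0.9073, RHS = 1 → fails
(3, 3): LHS = sin(3)² + cos(3)² = 1, RHS = 1 → holds
(4, 4): LHS = cos(4)² + sin(4)² = 1, RHS = 1 → holds
(6, 5): LHS = sin(6)² + cos(5)² ≈ 0.1585, RHS = 1 → fails
(7, 4): LHS = cos(4)² + sin(7)² ≈ 0.8589, RHS = 1 → fails

2 of 5 pairs satisfy the claim.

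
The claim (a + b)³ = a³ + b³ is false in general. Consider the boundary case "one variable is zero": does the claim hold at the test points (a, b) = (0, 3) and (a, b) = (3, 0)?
Yes, holds at both test points

At (0, 3): LHS = 27, RHS = 27 → equal
At (3, 0): LHS = 27, RHS = 27 → equal

So the claim does hold at both of these boundary points, even though it is not an identity.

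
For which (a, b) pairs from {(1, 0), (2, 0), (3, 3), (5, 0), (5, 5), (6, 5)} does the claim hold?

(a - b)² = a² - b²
Testing each pair:
(1, 0): LHS = 1, RHS = 1 → holds
(2, 0): LHS = 4, RHS = 4 → holds
(3, 3): LHS = 0, RHS = 0 → holds
(5, 0): LHS = 25, RHS = 25 → holds
(5, 5): LHS = 0, RHS = 0 → holds
(6, 5): LHS = 1, RHS = 11 → fails

5 of 6 pairs satisfy the claim.

Answer: (1, 0), (2, 0), (3, 3), (5, 0), (5, 5)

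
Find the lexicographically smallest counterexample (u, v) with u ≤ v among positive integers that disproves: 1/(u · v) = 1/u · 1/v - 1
(u, v) = (1, 1)

Substituting (1, 1) into the claim:
LHS = 1/(1 · 1) = 1
RHS = 1/1 · 1/1 - 1 = 0

Since LHS ≠ RHS, this pair disproves the claim, and no lexicographically smaller pair (u ≤ v, positive integers) does.

For instance (2, 8) is also a counterexample (LHS = 1/16, RHS = -15/16), but it's lexicographically larger.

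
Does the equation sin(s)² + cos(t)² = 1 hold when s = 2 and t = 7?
Substituting s = 2, t = 7:

LHS = sin(2)² + cos(7)² ≈ 1.395
RHS = 1

LHS ≠ RHS, so the equation does not hold at this point.

Answer: Fails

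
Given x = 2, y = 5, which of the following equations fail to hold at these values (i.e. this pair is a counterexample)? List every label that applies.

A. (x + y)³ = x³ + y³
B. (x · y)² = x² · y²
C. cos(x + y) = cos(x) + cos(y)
A, C

Evaluating each claim at the given values:
A. LHS = 343, RHS = 133 → fails here (LHS ≠ RHS)
B. LHS = 100, RHS = 100 → holds here (LHS = RHS)
C. LHS = cos(7) ≈ 0.7539, RHS = cos(2) + cos(5) ≈ -0.1325 → fails here (LHS ≠ RHS)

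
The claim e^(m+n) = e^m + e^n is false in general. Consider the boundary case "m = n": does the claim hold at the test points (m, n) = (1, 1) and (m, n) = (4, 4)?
At (1, 1): LHS = e^2 ≈ 7.389 ≠ RHS = 2·e ≈ 5.437
At (4, 4): LHS = e^8 ≈ 2981 ≠ RHS = 2·e^4 ≈ 109.2

Answer: No, fails at both test points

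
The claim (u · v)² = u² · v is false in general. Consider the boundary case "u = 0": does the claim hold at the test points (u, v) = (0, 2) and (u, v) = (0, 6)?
Yes, holds at both test points

At (0, 2): LHS = 0, RHS = 0 → equal
At (0, 6): LHS = 0, RHS = 0 → equal

So the claim does hold at both of these boundary points, even though it is not an identity.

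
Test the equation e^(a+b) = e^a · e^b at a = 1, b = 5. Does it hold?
Substituting a = 1, b = 5:

LHS = e^(1+5) = e^6 ≈ 403.4
RHS = e^1 · e^5 = e^6 ≈ 403.4

LHS = RHS, so the equation holds at this point.

Answer: Holds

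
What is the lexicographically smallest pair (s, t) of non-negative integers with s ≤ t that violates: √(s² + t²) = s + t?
(s, t) = (1, 1)

Substituting (1, 1) into the claim:
LHS = √(1² + 1²) = √(2) ≈ 1.414
RHS = 1 + 1 = 2

Since LHS ≠ RHS, this pair disproves the claim, and no lexicographically smaller pair (s ≤ t, non-negative integers) does.

For instance (5, 6) is also a counterexample (LHS = √(61) ≈ 7.81, RHS = 11), but it's lexicographically larger.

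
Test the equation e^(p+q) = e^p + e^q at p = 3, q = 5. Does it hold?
Substituting p = 3, q = 5:

LHS = e^(3+5) = e^8 ≈ 2981
RHS = e^3 + e^5 ≈ 168.5

LHS ≠ RHS, so the equation does not hold at this point.

Answer: Fails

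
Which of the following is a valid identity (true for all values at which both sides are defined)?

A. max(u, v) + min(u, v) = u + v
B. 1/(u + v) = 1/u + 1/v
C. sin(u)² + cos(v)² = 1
A: holds — e.g. at (3, 5), both sides equal 8.
B: fails at (4, 4) — LHS = 1/8, RHS = 1/2.
C: fails at (2, 7) — LHS = cos(7)² + sin(2)² ≈ 1.395, RHS = 1.

Answer: A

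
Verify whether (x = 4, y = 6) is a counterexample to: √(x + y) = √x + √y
Substituting x = 4, y = 6:
LHS = √(4 + 6) = √(10) ≈ 3.162
RHS = √4 + √6 = 2 + √(6) ≈ 4.449

Since LHS ≠ RHS, this pair disproves the claim.

Answer: Yes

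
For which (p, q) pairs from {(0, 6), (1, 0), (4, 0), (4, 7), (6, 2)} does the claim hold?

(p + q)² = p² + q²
(0, 6), (1, 0), (4, 0)

Testing each pair:
(0, 6): LHS = 36, RHS = 36 → holds
(1, 0): LHS = 1, RHS = 1 → holds
(4, 0): LHS = 16, RHS = 16 → holds
(4, 7): LHS = 121, RHS = 65 → fails
(6, 2): LHS = 64, RHS = 40 → fails

3 of 5 pairs satisfy the claim.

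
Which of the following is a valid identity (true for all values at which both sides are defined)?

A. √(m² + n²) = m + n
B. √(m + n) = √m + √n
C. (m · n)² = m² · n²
A: fails at (4, 5) — LHS = √(41) ≈ 6.403, RHS = 9.
B: fails at (2, 3) — LHS = √(5) ≈ 2.236, RHS = √(2) + √(3) ≈ 3.146.
C: holds — e.g. at (2, 2), both sides equal 16.

Answer: C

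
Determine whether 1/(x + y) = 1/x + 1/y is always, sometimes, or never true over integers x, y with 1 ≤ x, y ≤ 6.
The claim fails for every pair in the range. For instance at (x, y) = (2, 5): LHS = 1/7, RHS = 7/10.

Answer: Never true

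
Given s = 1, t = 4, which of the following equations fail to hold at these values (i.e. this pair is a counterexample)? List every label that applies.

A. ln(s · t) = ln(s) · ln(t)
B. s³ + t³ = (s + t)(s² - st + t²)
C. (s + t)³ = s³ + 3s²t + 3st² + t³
A

Evaluating each claim at the given values:
A. LHS = ln(4) ≈ 1.386, RHS = 0 → fails here (LHS ≠ RHS)
B. LHS = 65, RHS = 65 → holds here (LHS = RHS)
C. LHS = 125, RHS = 125 → holds here (LHS = RHS)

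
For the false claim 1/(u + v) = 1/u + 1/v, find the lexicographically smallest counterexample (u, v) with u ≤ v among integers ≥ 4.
Substituting (4, 4) into the claim:
LHS = 1/(4 + 4) = 1/8
RHS = 1/4 + 1/4 = 1/2

Since LHS ≠ RHS, this pair disproves the claim, and no lexicographically smaller pair (u ≤ v, integers ≥ 4) does.

For instance (5, 7) is also a counterexample (LHS = 1/12, RHS = 12/35), but it's lexicographically larger.

Answer: (u, v) = (4, 4)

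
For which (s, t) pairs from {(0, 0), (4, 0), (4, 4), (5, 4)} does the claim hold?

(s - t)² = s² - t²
(0, 0), (4, 0), (4, 4)

Testing each pair:
(0, 0): LHS = 0, RHS = 0 → holds
(4, 0): LHS = 16, RHS = 16 → holds
(4, 4): LHS = 0, RHS = 0 → holds
(5, 4): LHS = 1, RHS = 9 → fails

3 of 4 pairs satisfy the claim.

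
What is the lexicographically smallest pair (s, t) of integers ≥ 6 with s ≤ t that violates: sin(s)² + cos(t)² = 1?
Substituting (6, 7) into the claim:
LHS = sin(6)² + cos(7)² ≈ 0.6464
RHS = 1

Since LHS ≠ RHS, this pair disproves the claim, and no lexicographically smaller pair (s ≤ t, integers ≥ 6) does.

For instance (9, 13) is also a counterexample (LHS = sin(9)² + cos(13)² ≈ 0.9933, RHS = 1), but it's lexicographically larger.

Answer: (s, t) = (6, 7)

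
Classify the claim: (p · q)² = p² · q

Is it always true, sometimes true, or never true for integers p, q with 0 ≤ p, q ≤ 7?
Sometimes true

It holds at (p, q) = (5, 0) (both sides equal 0), but fails at (p, q) = (1, 7) (LHS = 49, RHS = 7).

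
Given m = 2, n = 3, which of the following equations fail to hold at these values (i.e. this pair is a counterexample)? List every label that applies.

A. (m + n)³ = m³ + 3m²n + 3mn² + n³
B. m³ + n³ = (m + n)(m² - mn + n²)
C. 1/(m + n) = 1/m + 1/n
Evaluating each claim at the given values:
A. LHS = 125, RHS = 125 → holds here (LHS = RHS)
B. LHS = 35, RHS = 35 → holds here (LHS = RHS)
C. LHS = 1/5, RHS = 5/6 → fails here (LHS ≠ RHS)

Answer: C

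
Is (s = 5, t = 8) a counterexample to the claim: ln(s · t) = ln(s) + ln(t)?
Substituting s = 5, t = 8:
LHS = ln(5 · 8) = ln(40) ≈ 3.689
RHS = ln(5) + ln(8) ≈ 3.689

The sides agree, so this pair does not disprove the claim.

Answer: No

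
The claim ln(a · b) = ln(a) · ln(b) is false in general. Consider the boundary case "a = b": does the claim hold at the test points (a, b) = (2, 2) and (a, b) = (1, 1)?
Only at (1, 1)

At (2, 2): LHS = ln(4) ≈ 1.386 ≠ RHS = ln(2)² ≈ 0.4805
At (1, 1): LHS = 0, RHS = 0 → equal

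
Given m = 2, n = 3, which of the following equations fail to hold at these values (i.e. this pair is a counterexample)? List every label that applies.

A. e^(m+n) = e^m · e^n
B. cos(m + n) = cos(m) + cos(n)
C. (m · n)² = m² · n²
B

Evaluating each claim at the given values:
A. LHS = e^5 ≈ 148.4, RHS = e^5 ≈ 148.4 → holds here (LHS = RHS)
B. LHS = cos(5) ≈ 0.2837, RHS = cos(3) + cos(2) ≈ -1.406 → fails here (LHS ≠ RHS)
C. LHS = 36, RHS = 36 → holds here (LHS = RHS)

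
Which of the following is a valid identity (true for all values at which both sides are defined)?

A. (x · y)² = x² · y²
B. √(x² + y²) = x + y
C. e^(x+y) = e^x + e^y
A: holds — e.g. at (4, 5), both sides equal 400.
B: fails at (2, 5) — LHS = √(29) ≈ 5.385, RHS = 7.
C: fails at (2, 4) — LHS = e^6 ≈ 403.4, RHS = e^2 + e^4 ≈ 61.99.

Answer: A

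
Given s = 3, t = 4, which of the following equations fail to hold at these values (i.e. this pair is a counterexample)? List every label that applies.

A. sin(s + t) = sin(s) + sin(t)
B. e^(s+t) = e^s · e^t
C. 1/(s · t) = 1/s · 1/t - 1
A, C

Evaluating each claim at the given values:
A. LHS = sin(7) ≈ 0.657, RHS = sin(4) + sin(3) ≈ -0.6157 → fails here (LHS ≠ RHS)
B. LHS = e^7 ≈ 1097, RHS = e^7 ≈ 1097 → holds here (LHS = RHS)
C. LHS = 1/12, RHS = -11/12 → fails here (LHS ≠ RHS)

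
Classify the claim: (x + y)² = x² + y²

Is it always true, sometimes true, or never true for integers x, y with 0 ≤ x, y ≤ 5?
Sometimes true

It holds at (x, y) = (0, 4) (both sides equal 16), but fails at (x, y) = (2, 3) (LHS = 25, RHS = 13).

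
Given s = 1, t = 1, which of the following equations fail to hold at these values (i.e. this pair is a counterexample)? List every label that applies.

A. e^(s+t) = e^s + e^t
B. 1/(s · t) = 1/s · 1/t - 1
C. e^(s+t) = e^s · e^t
Evaluating each claim at the given values:
A. LHS = e^2 ≈ 7.389, RHS = 2·e ≈ 5.437 → fails here (LHS ≠ RHS)
B. LHS = 1, RHS = 0 → fails here (LHS ≠ RHS)
C. LHS = e^2 ≈ 7.389, RHS = e^2 ≈ 7.389 → holds here (LHS = RHS)

Answer: A, B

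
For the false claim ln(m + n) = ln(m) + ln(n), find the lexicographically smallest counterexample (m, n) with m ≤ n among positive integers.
(m, n) = (1, 1)

Substituting (1, 1) into the claim:
LHS = ln(1 + 1) = ln(2) ≈ 0.6931
RHS = ln(1) + ln(1) = 0

Since LHS ≠ RHS, this pair disproves the claim, and no lexicographically smaller pair (m ≤ n, positive integers) does.

For instance (8, 8) is also a counterexample (LHS = ln(16) ≈ 2.773, RHS = 2·ln(8) ≈ 4.159), but it's lexicographically larger.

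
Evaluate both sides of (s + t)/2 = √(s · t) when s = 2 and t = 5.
LHS = (2 + 5)/2 = 7/2
RHS = √(2 · 5) = √(10) ≈ 3.162

LHS ≠ RHS (they differ by about 0.3377), so the equation does not hold here.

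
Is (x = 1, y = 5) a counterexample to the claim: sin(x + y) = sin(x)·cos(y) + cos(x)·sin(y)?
Substituting x = 1, y = 5:
LHS = sin(1 + 5) = sin(6) ≈ -0.2794
RHS = sin(1)·cos(5) + cos(1)·sin(5) = sin(5)·cos(1) + sin(1)·cos(5) ≈ -0.2794

The sides agree, so this pair does not disprove the claim.

Answer: No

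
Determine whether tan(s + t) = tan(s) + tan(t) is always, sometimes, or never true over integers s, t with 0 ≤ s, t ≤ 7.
Sometimes true

It holds at (s, t) = (7, 0) (both sides equal tan(7) ≈ 0.8714), but fails at (s, t) = (5, 4) (LHS = tan(9) ≈ -0.4523, RHS = tan(5) + tan(4) ≈ -2.223).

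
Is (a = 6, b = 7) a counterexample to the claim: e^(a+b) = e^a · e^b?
No

Substituting a = 6, b = 7:
LHS = e^(6+7) = e^13 ≈ 442413.4
RHS = e^6 · e^7 = e^13 ≈ 442413.4

The sides agree, so this pair does not disprove the claim.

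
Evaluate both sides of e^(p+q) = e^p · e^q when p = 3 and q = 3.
LHS = e^(3+3) = e^6 ≈ 403.4
RHS = e^3 · e^3 = e^6 ≈ 403.4

LHS = RHS: the two sides agree.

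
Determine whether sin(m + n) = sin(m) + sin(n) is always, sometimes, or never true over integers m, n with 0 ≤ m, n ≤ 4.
It holds at (m, n) = (1, 0) (both sides equal sin(1) ≈ 0.8415), but fails at (m, n) = (3, 4) (LHS = sin(7) ≈ 0.657, RHS = sin(4) + sin(3) ≈ -0.6157).

Answer: Sometimes true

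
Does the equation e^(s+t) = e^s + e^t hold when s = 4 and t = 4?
Substituting s = 4, t = 4:

LHS = e^(4+4) = e^8 ≈ 2981
RHS = e^4 + e^4 = 2·e^4 ≈ 109.2

LHS ≠ RHS, so the equation does not hold at this point.

Answer: Fails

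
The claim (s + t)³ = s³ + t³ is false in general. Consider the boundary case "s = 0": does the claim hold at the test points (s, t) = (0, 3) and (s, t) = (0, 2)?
At (0, 3): LHS = 27, RHS = 27 → equal
At (0, 2): LHS = 8, RHS = 8 → equal

So the claim does hold at both of these boundary points, even though it is not an identity.

Answer: Yes, holds at both test points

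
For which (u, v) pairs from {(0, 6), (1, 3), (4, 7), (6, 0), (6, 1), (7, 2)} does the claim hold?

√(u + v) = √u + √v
(0, 6), (6, 0)

Testing each pair:
(0, 6): LHS = √(6) ≈ 2.449, RHS = √(6) ≈ 2.449 → holds
(1, 3): LHS = 2, RHS = 1 + √(3) ≈ 2.732 → fails
(4, 7): LHS = √(11) ≈ 3.317, RHS = 2 + √(7) ≈ 4.646 → fails
(6, 0): LHS = √(6) ≈ 2.449, RHS = √(6) ≈ 2.449 → holds
(6, 1): LHS = √(7) ≈ 2.646, RHS = 1 + √(6) ≈ 3.449 → fails
(7, 2): LHS = 3, RHS = √(2) + √(7) ≈ 4.06 → fails

2 of 6 pairs satisfy the claim.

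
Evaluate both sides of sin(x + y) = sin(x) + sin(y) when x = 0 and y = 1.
LHS = sin(0 + 1) = sin(1) ≈ 0.8415
RHS = sin(0) + sin(1) = sin(1) ≈ 0.8415

LHS = RHS: the two sides agree.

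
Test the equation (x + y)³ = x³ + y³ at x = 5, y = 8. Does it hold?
Substituting x = 5, y = 8:

LHS = (5 + 8)³ = 2197
RHS = 5³ + 8³ = 637

LHS ≠ RHS, so the equation does not hold at this point.

Answer: Fails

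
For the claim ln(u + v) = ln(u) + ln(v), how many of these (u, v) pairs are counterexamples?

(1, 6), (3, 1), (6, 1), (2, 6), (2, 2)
4

Testing each pair:
(1, 6): LHS = ln(7) ≈ 1.946, RHS = ln(6) ≈ 1.792 → counterexample
(3, 1): LHS = ln(4) ≈ 1.386, RHS = ln(3) ≈ 1.099 → counterexample
(6, 1): LHS = ln(7) ≈ 1.946, RHS = ln(6) ≈ 1.792 → counterexample
(2, 6): LHS = ln(8) ≈ 2.079, RHS = ln(2) + ln(6) ≈ 2.485 → counterexample
(2, 2): LHS = ln(4) ≈ 1.386, RHS = 2·ln(2) ≈ 1.386 → satisfies claim

That makes 4 counterexamples.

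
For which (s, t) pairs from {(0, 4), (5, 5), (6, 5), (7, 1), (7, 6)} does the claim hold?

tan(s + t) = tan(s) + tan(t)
Testing each pair:
(0, 4): LHS = tan(4) ≈ 1.158, RHS = tan(4) ≈ 1.158 → holds
(5, 5): LHS = tan(10) ≈ 0.6484, RHS = 2·tan(5) ≈ -6.761 → fails
(6, 5): LHS = tan(11) ≈ -226, RHS = tan(5) + tan(6) ≈ -3.672 → fails
(7, 1): LHS = tan(8) ≈ -6.8, RHS = tan(7) + tan(1) ≈ 2.429 → fails
(7, 6): LHS = tan(13) ≈ 0.463, RHS = tan(6) + tan(7) ≈ 0.5804 → fails

1 of 5 pairs satisfies the claim.

Answer: (0, 4)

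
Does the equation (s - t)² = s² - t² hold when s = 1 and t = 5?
Fails

Substituting s = 1, t = 5:

LHS = (1 - 5)² = 16
RHS = 1² - 5² = -24

LHS ≠ RHS, so the equation does not hold at this point.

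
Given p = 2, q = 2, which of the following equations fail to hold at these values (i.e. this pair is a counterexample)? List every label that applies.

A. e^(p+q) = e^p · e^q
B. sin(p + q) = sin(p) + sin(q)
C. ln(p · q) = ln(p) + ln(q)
B

Evaluating each claim at the given values:
A. LHS = e^4 ≈ 54.6, RHS = e^4 ≈ 54.6 → holds here (LHS = RHS)
B. LHS = sin(4) ≈ -0.7568, RHS = 2·sin(2) ≈ 1.819 → fails here (LHS ≠ RHS)
C. LHS = ln(4) ≈ 1.386, RHS = 2·ln(2) ≈ 1.386 → holds here (LHS = RHS)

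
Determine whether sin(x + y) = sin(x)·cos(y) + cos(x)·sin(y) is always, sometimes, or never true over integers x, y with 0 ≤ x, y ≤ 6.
The identity holds for every pair in the range. For instance at (x, y) = (5, 3): both sides equal sin(8) ≈ 0.9894.

Answer: Always true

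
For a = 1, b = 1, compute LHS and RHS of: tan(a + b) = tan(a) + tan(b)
LHS = tan(1 + 1) = tan(2) ≈ -2.185
RHS = tan(1) + tan(1) = 2·tan(1) ≈ 3.115

LHS ≠ RHS (they differ by about 5.3), so the equation does not hold here.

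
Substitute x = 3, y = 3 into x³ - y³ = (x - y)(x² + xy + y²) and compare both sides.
LHS = 3³ - 3³ = 0
RHS = (3 - 3)(3² + 3·3 + 3²) = 0

LHS = RHS: the two sides agree.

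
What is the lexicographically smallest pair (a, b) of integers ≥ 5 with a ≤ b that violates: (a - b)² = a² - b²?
(a, b) = (5, 6)

Substituting (5, 6) into the claim:
LHS = (5 - 6)² = 1
RHS = 5² - 6² = -11

Since LHS ≠ RHS, this pair disproves the claim, and no lexicographically smaller pair (a ≤ b, integers ≥ 5) does.

For instance (6, 11) is also a counterexample (LHS = 25, RHS = -85), but it's lexicographically larger.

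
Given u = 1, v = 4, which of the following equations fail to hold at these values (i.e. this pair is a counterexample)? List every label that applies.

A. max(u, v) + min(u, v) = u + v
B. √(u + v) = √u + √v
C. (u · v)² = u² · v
B, C

Evaluating each claim at the given values:
A. LHS = 5, RHS = 5 → holds here (LHS = RHS)
B. LHS = √(5) ≈ 2.236, RHS = 3 → fails here (LHS ≠ RHS)
C. LHS = 16, RHS = 4 → fails here (LHS ≠ RHS)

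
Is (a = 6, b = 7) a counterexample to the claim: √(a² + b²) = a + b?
Yes

Substituting a = 6, b = 7:
LHS = √(6² + 7²) = √(85) ≈ 9.22
RHS = 6 + 7 = 13

Since LHS ≠ RHS, this pair disproves the claim.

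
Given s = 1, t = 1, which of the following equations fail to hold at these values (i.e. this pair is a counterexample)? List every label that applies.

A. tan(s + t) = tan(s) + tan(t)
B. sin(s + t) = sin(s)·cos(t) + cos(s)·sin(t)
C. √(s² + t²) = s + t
A, C

Evaluating each claim at the given values:
A. LHS = tan(2) ≈ -2.185, RHS = 2·tan(1) ≈ 3.115 → fails here (LHS ≠ RHS)
B. LHS = sin(2) ≈ 0.9093, RHS = 2·sin(1)·cos(1) ≈ 0.9093 → holds here (LHS = RHS)
C. LHS = √(2) ≈ 1.414, RHS = 2 → fails here (LHS ≠ RHS)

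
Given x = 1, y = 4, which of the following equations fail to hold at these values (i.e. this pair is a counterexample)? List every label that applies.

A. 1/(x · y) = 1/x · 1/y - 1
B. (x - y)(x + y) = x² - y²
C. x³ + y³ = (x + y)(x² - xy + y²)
A

Evaluating each claim at the given values:
A. LHS = 1/4, RHS = -3/4 → fails here (LHS ≠ RHS)
B. LHS = -15, RHS = -15 → holds here (LHS = RHS)
C. LHS = 65, RHS = 65 → holds here (LHS = RHS)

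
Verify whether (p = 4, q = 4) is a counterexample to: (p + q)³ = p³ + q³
Substituting p = 4, q = 4:
LHS = (4 + 4)³ = 512
RHS = 4³ + 4³ = 128

Since LHS ≠ RHS, this pair disproves the claim.

Answer: Yes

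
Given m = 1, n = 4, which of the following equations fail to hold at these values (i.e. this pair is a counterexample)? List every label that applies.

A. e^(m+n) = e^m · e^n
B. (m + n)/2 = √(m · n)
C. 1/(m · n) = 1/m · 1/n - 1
B, C

Evaluating each claim at the given values:
A. LHS = e^5 ≈ 148.4, RHS = e^5 ≈ 148.4 → holds here (LHS = RHS)
B. LHS = 5/2, RHS = 2 → fails here (LHS ≠ RHS)
C. LHS = 1/4, RHS = -3/4 → fails here (LHS ≠ RHS)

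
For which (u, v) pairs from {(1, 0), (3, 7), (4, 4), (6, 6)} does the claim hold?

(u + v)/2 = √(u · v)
(4, 4), (6, 6)

Testing each pair:
(1, 0): LHS = 1/2, RHS = 0 → fails
(3, 7): LHS = 5, RHS = √(21) ≈ 4.583 → fails
(4, 4): LHS = 4, RHS = 4 → holds
(6, 6): LHS = 6, RHS = 6 → holds

2 of 4 pairs satisfy the claim.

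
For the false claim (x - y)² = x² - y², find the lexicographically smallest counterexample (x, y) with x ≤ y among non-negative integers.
At (0, 0): both sides equal 0, so it holds there.

Substituting (0, 1) into the claim:
LHS = (0 - 1)² = 1
RHS = 0² - 1² = -1

Since LHS ≠ RHS, this pair disproves the claim, and no lexicographically smaller pair (x ≤ y, non-negative integers) does.

For instance (5, 6) is also a counterexample (LHS = 1, RHS = -11), but it's lexicographically larger.

Answer: (x, y) = (0, 1)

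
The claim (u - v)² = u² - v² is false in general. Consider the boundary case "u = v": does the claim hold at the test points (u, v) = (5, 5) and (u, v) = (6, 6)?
At (5, 5): LHS = 0, RHS = 0 → equal
At (6, 6): LHS = 0, RHS = 0 → equal

So the claim does hold at both of these boundary points, even though it is not an identity.

Answer: Yes, holds at both test points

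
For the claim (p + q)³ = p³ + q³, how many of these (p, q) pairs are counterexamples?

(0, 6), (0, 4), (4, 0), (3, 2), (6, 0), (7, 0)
Testing each pair:
(0, 6): LHS = 216, RHS = 216 → satisfies claim
(0, 4): LHS = 64, RHS = 64 → satisfies claim
(4, 0): LHS = 64, RHS = 64 → satisfies claim
(3, 2): LHS = 125, RHS = 35 → counterexample
(6, 0): LHS = 216, RHS = 216 → satisfies claim
(7, 0): LHS = 343, RHS = 343 → satisfies claim

That makes 1 counterexample.

Answer: 1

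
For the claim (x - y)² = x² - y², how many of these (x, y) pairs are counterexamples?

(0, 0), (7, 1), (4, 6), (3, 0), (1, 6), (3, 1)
4

Testing each pair:
(0, 0): LHS = 0, RHS = 0 → satisfies claim
(7, 1): LHS = 36, RHS = 48 → counterexample
(4, 6): LHS = 4, RHS = -20 → counterexample
(3, 0): LHS = 9, RHS = 9 → satisfies claim
(1, 6): LHS = 25, RHS = -35 → counterexample
(3, 1): LHS = 4, RHS = 8 → counterexample

That makes 4 counterexamples.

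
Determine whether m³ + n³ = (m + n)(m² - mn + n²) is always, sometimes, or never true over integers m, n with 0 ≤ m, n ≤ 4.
The identity holds for every pair in the range. For instance at (m, n) = (4, 2): both sides equal 72.

Answer: Always true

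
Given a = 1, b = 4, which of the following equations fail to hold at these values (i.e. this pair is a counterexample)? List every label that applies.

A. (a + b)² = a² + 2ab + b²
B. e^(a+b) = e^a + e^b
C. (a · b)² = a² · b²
Evaluating each claim at the given values:
A. LHS = 25, RHS = 25 → holds here (LHS = RHS)
B. LHS = e^5 ≈ 148.4, RHS = e + e^4 ≈ 57.32 → fails here (LHS ≠ RHS)
C. LHS = 16, RHS = 16 → holds here (LHS = RHS)

Answer: B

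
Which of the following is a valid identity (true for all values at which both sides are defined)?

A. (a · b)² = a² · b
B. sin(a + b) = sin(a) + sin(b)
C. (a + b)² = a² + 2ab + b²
C

A: fails at (3, 5) — LHS = 225, RHS = 45.
B: fails at (2, 3) — LHS = sin(5) ≈ -0.9589, RHS = sin(3) + sin(2) ≈ 1.05.
C: holds — e.g. at (3, 3), both sides equal 36.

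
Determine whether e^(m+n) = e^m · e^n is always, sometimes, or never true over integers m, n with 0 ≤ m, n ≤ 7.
Always true

The identity holds for every pair in the range. For instance at (m, n) = (5, 3): both sides equal e^8 ≈ 2981.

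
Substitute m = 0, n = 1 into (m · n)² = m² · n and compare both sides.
LHS = (0 · 1)² = 0
RHS = 0² · 1 = 0

LHS = RHS: the two sides agree.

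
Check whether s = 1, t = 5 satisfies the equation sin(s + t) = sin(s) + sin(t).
Substituting s = 1, t = 5:

LHS = sin(1 + 5) = sin(6) ≈ -0.2794
RHS = sin(1) + sin(5) ≈ -0.1175

LHS ≠ RHS, so the equation does not hold at this point.

Answer: Fails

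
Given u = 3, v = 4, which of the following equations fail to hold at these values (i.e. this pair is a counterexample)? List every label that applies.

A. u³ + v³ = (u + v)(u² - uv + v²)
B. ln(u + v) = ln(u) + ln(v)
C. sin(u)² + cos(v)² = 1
B, C

Evaluating each claim at the given values:
A. LHS = 91, RHS = 91 → holds here (LHS = RHS)
B. LHS = ln(7) ≈ 1.946, RHS = ln(3) + ln(4) ≈ 2.485 → fails here (LHS ≠ RHS)
C. LHS = sin(3)² + cos(4)² ≈ 0.4472, RHS = 1 → fails here (LHS ≠ RHS)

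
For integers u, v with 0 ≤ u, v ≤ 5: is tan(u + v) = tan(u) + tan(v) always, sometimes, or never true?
Sometimes true

It holds at (u, v) = (1, 0) (both sides equal tan(1) ≈ 1.557), but fails at (u, v) = (1, 1) (LHS = tan(2) ≈ -2.185, RHS = 2·tan(1) ≈ 3.115).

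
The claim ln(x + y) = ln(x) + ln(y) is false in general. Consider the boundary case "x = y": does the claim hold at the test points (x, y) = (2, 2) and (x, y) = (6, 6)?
Only at (2, 2)

At (2, 2): LHS = ln(4) ≈ 1.386, RHS = 2·ln(2) ≈ 1.386 → equal
At (6, 6): LHS = ln(12) ≈ 2.485 ≠ RHS = 2·ln(6) ≈ 3.584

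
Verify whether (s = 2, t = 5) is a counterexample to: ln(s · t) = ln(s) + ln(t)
No

Substituting s = 2, t = 5:
LHS = ln(2 · 5) = ln(10) ≈ 2.303
RHS = ln(2) + ln(5) ≈ 2.303

The sides agree, so this pair does not disprove the claim.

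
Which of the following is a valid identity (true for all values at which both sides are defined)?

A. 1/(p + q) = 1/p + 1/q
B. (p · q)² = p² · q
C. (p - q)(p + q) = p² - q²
C

A: fails at (3, 7) — LHS = 1/10, RHS = 10/21.
B: fails at (3, 5) — LHS = 225, RHS = 45.
C: holds — e.g. at (2, 2), both sides equal 0.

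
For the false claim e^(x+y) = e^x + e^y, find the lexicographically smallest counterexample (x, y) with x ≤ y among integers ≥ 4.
(x, y) = (4, 4)

Substituting (4, 4) into the claim:
LHS = e^(4+4) = e^8 ≈ 2981
RHS = e^4 + e^4 = 2·e^4 ≈ 109.2

Since LHS ≠ RHS, this pair disproves the claim, and no lexicographically smaller pair (x ≤ y, integers ≥ 4) does.

For instance (7, 9) is also a counterexample (LHS = e^16 ≈ 8886110.5, RHS = e^7 + e^9 ≈ 9200), but it's lexicographically larger.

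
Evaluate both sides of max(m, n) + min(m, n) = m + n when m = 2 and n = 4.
LHS = max(2, 4) + min(2, 4) = 6
RHS = 2 + 4 = 6

LHS = RHS: the two sides agree.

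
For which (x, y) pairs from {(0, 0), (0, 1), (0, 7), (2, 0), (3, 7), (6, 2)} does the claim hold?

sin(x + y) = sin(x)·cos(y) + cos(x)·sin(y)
Testing each pair:
(0, 0): LHS = 0, RHS = 0 → holds
(0, 1): LHS = sin(1) ≈ 0.8415, RHS = sin(1) ≈ 0.8415 → holds
(0, 7): LHS = sin(7) ≈ 0.657, RHS = sin(7) ≈ 0.657 → holds
(2, 0): LHS = sin(2) ≈ 0.9093, RHS = sin(2) ≈ 0.9093 → holds
(3, 7): LHS = sin(10) ≈ -0.544, RHS = sin(7)·cos(3) + sin(3)·cos(7) ≈ -0.544 → holds
(6, 2): LHS = sin(8) ≈ 0.9894, RHS = sin(6)·cos(2) + sin(2)·cos(6) ≈ 0.9894 → holds

Every pair satisfies the claim.

Answer: All pairs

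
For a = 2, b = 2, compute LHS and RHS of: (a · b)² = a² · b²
LHS = (2 · 2)² = 16
RHS = 2² · 2² = 16

LHS = RHS: the two sides agree.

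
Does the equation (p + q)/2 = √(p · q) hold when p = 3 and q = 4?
Fails

Substituting p = 3, q = 4:

LHS = (3 + 4)/2 = 7/2
RHS = √(3 · 4) = 2·√(3) ≈ 3.464

LHS ≠ RHS, so the equation does not hold at this point.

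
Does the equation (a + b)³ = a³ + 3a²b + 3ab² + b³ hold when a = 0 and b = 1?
Holds

Substituting a = 0, b = 1:

LHS = (0 + 1)³ = 1
RHS = 0³ + 3·0²·1 + 3·0·1² + 1³ = 1

LHS = RHS, so the equation holds at this point.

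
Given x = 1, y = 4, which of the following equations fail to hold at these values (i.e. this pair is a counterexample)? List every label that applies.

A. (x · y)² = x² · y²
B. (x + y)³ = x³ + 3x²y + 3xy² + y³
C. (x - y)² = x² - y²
Evaluating each claim at the given values:
A. LHS = 16, RHS = 16 → holds here (LHS = RHS)
B. LHS = 125, RHS = 125 → holds here (LHS = RHS)
C. LHS = 9, RHS = -15 → fails here (LHS ≠ RHS)

Answer: C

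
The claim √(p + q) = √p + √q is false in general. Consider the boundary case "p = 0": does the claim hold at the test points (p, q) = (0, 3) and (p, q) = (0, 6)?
At (0, 3): LHS = √(3) ≈ 1.732, RHS = √(3) ≈ 1.732 → equal
At (0, 6): LHS = √(6) ≈ 2.449, RHS = √(6) ≈ 2.449 → equal

So the claim does hold at both of these boundary points, even though it is not an identity.

Answer: Yes, holds at both test points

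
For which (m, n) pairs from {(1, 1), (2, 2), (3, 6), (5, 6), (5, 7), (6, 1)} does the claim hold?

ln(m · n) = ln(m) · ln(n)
(1, 1)

Testing each pair:
(1, 1): LHS = 0, RHS = 0 → holds
(2, 2): LHS = ln(4) ≈ 1.386, RHS = ln(2)² ≈ 0.4805 → fails
(3, 6): LHS = ln(18) ≈ 2.89, RHS = ln(3)·ln(6) ≈ 1.968 → fails
(5, 6): LHS = ln(30) ≈ 3.401, RHS = ln(5)·ln(6) ≈ 2.884 → fails
(5, 7): LHS = ln(35) ≈ 3.555, RHS = ln(5)·ln(7) ≈ 3.132 → fails
(6, 1): LHS = ln(6) ≈ 1.792, RHS = 0 → fails

1 of 6 pairs satisfies the claim.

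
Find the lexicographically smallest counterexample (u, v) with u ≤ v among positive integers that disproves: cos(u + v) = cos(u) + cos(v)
Substituting (1, 1) into the claim:
LHS = cos(1 + 1) = cos(2) ≈ -0.4161
RHS = cos(1) + cos(1) = 2·cos(1) ≈ 1.081

Since LHS ≠ RHS, this pair disproves the claim, and no lexicographically smaller pair (u ≤ v, positive integers) does.

For instance (1, 7) is also a counterexample (LHS = cos(8) ≈ -0.1455, RHS = cos(1) + cos(7) ≈ 1.294), but it's lexicographically larger.

Answer: (u, v) = (1, 1)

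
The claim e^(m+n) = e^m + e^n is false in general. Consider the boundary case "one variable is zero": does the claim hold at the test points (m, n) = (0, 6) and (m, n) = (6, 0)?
At (0, 6): LHS = e^6 ≈ 403.4 ≠ RHS = 1 + e^6 ≈ 404.4
At (6, 0): LHS = e^6 ≈ 403.4 ≠ RHS = 1 + e^6 ≈ 404.4

Answer: No, fails at both test points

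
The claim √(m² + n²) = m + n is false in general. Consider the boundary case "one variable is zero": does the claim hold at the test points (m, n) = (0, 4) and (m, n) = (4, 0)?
Yes, holds at both test points

At (0, 4): LHS = 4, RHS = 4 → equal
At (4, 0): LHS = 4, RHS = 4 → equal

So the claim does hold at both of these boundary points, even though it is not an identity.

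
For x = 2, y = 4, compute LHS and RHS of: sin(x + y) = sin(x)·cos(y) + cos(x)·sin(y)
LHS = sin(2 + 4) = sin(6) ≈ -0.2794
RHS = sin(2)·cos(4) + cos(2)·sin(4) = sin(2)·cos(4) + sin(4)·cos(2) ≈ -0.2794

LHS = RHS: the two sides agree.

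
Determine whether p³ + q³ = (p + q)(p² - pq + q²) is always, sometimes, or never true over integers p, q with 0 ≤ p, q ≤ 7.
Always true

The identity holds for every pair in the range. For instance at (p, q) = (7, 4): both sides equal 407.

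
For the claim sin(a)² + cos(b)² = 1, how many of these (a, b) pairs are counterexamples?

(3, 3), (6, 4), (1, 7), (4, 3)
3

Testing each pair:
(3, 3): LHS = sin(3)² + cos(3)² = 1, RHS = 1 → satisfies claim
(6, 4): LHS = sin(6)² + cos(4)² ≈ 0.5053, RHS = 1 → counterexample
(1, 7): LHS = cos(7)² + sin(1)² ≈ 1.276, RHS = 1 → counterexample
(4, 3): LHS = sin(4)² + cos(3)² ≈ 1.553, RHS = 1 → counterexample

That makes 3 counterexamples.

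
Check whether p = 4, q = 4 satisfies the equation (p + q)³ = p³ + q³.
Fails

Substituting p = 4, q = 4:

LHS = (4 + 4)³ = 512
RHS = 4³ + 4³ = 128

LHS ≠ RHS, so the equation does not hold at this point.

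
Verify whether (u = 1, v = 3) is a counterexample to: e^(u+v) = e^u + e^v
Yes

Substituting u = 1, v = 3:
LHS = e^(1+3) = e^4 ≈ 54.6
RHS = e^1 + e^3 = e + e^3 ≈ 22.8

Since LHS ≠ RHS, this pair disproves the claim.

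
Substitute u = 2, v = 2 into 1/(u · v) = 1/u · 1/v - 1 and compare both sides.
LHS = 1/(2 · 2) = 1/4
RHS = 1/2 · 1/2 - 1 = -3/4

LHS ≠ RHS, so the equation does not hold here.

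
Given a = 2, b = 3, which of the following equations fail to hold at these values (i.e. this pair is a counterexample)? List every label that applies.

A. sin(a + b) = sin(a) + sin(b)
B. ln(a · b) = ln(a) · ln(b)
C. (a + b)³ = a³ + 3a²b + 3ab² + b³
A, B

Evaluating each claim at the given values:
A. LHS = sin(5) ≈ -0.9589, RHS = sin(3) + sin(2) ≈ 1.05 → fails here (LHS ≠ RHS)
B. LHS = ln(6) ≈ 1.792, RHS = ln(2)·ln(3) ≈ 0.7615 → fails here (LHS ≠ RHS)
C. LHS = 125, RHS = 125 → holds here (LHS = RHS)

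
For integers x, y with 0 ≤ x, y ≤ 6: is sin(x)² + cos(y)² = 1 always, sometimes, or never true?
It holds at (x, y) = (1, 1) (both sides equal 1), but fails at (x, y) = (3, 0) (LHS = sin(3)² + 1 ≈ 1.02, RHS = 1).

Answer: Sometimes true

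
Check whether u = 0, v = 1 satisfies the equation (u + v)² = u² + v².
Substituting u = 0, v = 1:

LHS = (0 + 1)² = 1
RHS = 0² + 1² = 1

LHS = RHS, so the equation holds at this point.

Answer: Holds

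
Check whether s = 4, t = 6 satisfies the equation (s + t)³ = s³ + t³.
Substituting s = 4, t = 6:

LHS = (4 + 6)³ = 1000
RHS = 4³ + 6³ = 280

LHS ≠ RHS, so the equation does not hold at this point.

Answer: Fails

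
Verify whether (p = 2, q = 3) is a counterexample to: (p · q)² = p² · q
Yes

Substituting p = 2, q = 3:
LHS = (2 · 3)² = 36
RHS = 2² · 3 = 12

Since LHS ≠ RHS, this pair disproves the claim.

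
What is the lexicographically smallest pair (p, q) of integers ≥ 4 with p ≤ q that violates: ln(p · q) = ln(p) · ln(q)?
Substituting (4, 4) into the claim:
LHS = ln(4 · 4) = ln(16) ≈ 2.773
RHS = ln(4) · ln(4) = ln(4)² ≈ 1.922

Since LHS ≠ RHS, this pair disproves the claim, and no lexicographically smaller pair (p ≤ q, integers ≥ 4) does.

For instance (7, 7) is also a counterexample (LHS = ln(49) ≈ 3.892, RHS = ln(7)² ≈ 3.787), but it's lexicographically larger.

Answer: (p, q) = (4, 4)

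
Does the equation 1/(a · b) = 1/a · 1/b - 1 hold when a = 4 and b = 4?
Fails

Substituting a = 4, b = 4:

LHS = 1/(4 · 4) = 1/16
RHS = 1/4 · 1/4 - 1 = -15/16

LHS ≠ RHS, so the equation does not hold at this point.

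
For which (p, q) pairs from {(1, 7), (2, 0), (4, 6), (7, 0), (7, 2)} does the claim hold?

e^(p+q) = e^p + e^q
Testing each pair:
(1, 7): LHS = e^8 ≈ 2981, RHS = e + e^7 ≈ 1099 → fails
(2, 0): LHS = e^2 ≈ 7.389, RHS = 1 + e^2 ≈ 8.389 → fails
(4, 6): LHS = e^10 ≈ 22026.5, RHS = e^4 + e^6 ≈ 458 → fails
(7, 0): LHS = e^7 ≈ 1097, RHS = 1 + e^7 ≈ 1098 → fails
(7, 2): LHS = e^9 ≈ 8103, RHS = e^2 + e^7 ≈ 1104 → fails

No pair satisfies the claim.

Answer: None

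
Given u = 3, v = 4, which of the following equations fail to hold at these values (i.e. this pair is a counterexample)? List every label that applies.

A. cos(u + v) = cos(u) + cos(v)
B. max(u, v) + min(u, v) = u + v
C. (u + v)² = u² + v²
Evaluating each claim at the given values:
A. LHS = cos(7) ≈ 0.7539, RHS = cos(3) + cos(4) ≈ -1.644 → fails here (LHS ≠ RHS)
B. LHS = 7, RHS = 7 → holds here (LHS = RHS)
C. LHS = 49, RHS = 25 → fails here (LHS ≠ RHS)

Answer: A, C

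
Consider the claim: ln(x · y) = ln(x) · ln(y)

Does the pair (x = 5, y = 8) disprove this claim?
Substituting x = 5, y = 8:
LHS = ln(5 · 8) = ln(40) ≈ 3.689
RHS = ln(5) · ln(8) ≈ 3.347

Since LHS ≠ RHS, this pair disproves the claim.

Answer: Yes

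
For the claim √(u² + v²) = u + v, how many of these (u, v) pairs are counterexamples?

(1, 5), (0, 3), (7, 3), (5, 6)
3

Testing each pair:
(1, 5): LHS = √(26) ≈ 5.099, RHS = 6 → counterexample
(0, 3): LHS = 3, RHS = 3 → satisfies claim
(7, 3): LHS = √(58) ≈ 7.616, RHS = 10 → counterexample
(5, 6): LHS = √(61) ≈ 7.81, RHS = 11 → counterexample

That makes 3 counterexamples.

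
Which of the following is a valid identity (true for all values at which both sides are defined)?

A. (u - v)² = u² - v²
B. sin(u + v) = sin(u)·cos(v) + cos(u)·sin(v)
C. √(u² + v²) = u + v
A: fails at (1, 2) — LHS = 1, RHS = -3.
B: holds — e.g. at (3, 5), both sides equal sin(8) ≈ 0.9894.
C: fails at (1, 1) — LHS = √(2) ≈ 1.414, RHS = 2.

Answer: B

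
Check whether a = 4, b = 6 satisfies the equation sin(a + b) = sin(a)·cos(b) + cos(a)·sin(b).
Substituting a = 4, b = 6:

LHS = sin(4 + 6) = sin(10) ≈ -0.544
RHS = sin(4)·cos(6) + cos(4)·sin(6) = sin(4)·cos(6) + sin(6)·cos(4) ≈ -0.544

LHS = RHS, so the equation holds at this point.

Answer: Holds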